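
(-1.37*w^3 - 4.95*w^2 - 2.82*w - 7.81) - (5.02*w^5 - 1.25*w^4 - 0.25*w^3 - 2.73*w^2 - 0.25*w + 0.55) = -5.02*w^5 + 1.25*w^4 - 1.12*w^3 - 2.22*w^2 - 2.57*w - 8.36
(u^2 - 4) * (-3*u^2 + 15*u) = -3*u^4 + 15*u^3 + 12*u^2 - 60*u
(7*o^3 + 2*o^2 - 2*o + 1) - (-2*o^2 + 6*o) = 7*o^3 + 4*o^2 - 8*o + 1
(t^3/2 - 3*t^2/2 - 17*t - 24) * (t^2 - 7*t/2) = t^5/2 - 13*t^4/4 - 47*t^3/4 + 71*t^2/2 + 84*t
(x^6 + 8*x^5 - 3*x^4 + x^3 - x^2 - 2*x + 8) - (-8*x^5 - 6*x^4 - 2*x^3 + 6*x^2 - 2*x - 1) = x^6 + 16*x^5 + 3*x^4 + 3*x^3 - 7*x^2 + 9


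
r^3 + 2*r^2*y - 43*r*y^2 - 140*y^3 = (r - 7*y)*(r + 4*y)*(r + 5*y)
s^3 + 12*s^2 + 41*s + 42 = (s + 2)*(s + 3)*(s + 7)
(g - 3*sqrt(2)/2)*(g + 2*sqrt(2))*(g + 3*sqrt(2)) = g^3 + 7*sqrt(2)*g^2/2 - 3*g - 18*sqrt(2)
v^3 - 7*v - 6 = (v - 3)*(v + 1)*(v + 2)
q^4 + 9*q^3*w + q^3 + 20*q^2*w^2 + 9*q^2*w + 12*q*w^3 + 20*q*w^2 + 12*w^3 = (q + 1)*(q + w)*(q + 2*w)*(q + 6*w)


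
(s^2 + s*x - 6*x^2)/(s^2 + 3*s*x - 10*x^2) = (s + 3*x)/(s + 5*x)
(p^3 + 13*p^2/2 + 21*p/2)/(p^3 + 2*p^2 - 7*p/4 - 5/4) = 2*p*(2*p^2 + 13*p + 21)/(4*p^3 + 8*p^2 - 7*p - 5)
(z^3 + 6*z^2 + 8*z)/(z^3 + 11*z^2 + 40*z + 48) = z*(z + 2)/(z^2 + 7*z + 12)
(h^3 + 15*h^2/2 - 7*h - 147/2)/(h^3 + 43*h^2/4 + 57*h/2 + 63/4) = 2*(2*h^2 + h - 21)/(4*h^2 + 15*h + 9)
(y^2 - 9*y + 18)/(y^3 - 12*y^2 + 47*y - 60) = (y - 6)/(y^2 - 9*y + 20)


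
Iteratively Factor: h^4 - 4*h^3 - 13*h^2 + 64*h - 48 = (h - 1)*(h^3 - 3*h^2 - 16*h + 48) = (h - 1)*(h + 4)*(h^2 - 7*h + 12) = (h - 3)*(h - 1)*(h + 4)*(h - 4)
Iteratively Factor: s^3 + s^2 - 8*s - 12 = (s + 2)*(s^2 - s - 6) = (s + 2)^2*(s - 3)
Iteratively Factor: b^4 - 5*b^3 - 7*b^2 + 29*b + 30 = (b + 1)*(b^3 - 6*b^2 - b + 30) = (b - 5)*(b + 1)*(b^2 - b - 6) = (b - 5)*(b + 1)*(b + 2)*(b - 3)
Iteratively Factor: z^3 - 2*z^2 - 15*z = (z + 3)*(z^2 - 5*z) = z*(z + 3)*(z - 5)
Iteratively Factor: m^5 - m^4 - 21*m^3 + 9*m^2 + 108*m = (m)*(m^4 - m^3 - 21*m^2 + 9*m + 108) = m*(m + 3)*(m^3 - 4*m^2 - 9*m + 36) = m*(m - 3)*(m + 3)*(m^2 - m - 12) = m*(m - 4)*(m - 3)*(m + 3)*(m + 3)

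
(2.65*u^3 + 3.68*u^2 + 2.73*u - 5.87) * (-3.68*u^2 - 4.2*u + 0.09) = -9.752*u^5 - 24.6724*u^4 - 25.2639*u^3 + 10.4668*u^2 + 24.8997*u - 0.5283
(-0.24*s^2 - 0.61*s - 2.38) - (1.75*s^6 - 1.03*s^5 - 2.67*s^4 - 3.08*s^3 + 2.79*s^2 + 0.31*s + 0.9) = -1.75*s^6 + 1.03*s^5 + 2.67*s^4 + 3.08*s^3 - 3.03*s^2 - 0.92*s - 3.28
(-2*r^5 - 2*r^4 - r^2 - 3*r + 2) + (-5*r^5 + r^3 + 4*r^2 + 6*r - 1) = -7*r^5 - 2*r^4 + r^3 + 3*r^2 + 3*r + 1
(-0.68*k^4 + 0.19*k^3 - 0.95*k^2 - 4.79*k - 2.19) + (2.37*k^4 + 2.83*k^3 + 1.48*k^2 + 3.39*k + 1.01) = 1.69*k^4 + 3.02*k^3 + 0.53*k^2 - 1.4*k - 1.18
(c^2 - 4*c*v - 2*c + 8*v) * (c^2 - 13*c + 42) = c^4 - 4*c^3*v - 15*c^3 + 60*c^2*v + 68*c^2 - 272*c*v - 84*c + 336*v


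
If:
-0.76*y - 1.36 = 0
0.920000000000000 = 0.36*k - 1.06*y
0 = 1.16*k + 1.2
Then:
No Solution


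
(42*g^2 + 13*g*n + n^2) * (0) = 0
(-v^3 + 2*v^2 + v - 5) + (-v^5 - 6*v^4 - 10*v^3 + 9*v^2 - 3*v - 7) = -v^5 - 6*v^4 - 11*v^3 + 11*v^2 - 2*v - 12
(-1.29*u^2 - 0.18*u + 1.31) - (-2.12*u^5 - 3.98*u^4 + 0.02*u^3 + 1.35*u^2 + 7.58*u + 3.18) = 2.12*u^5 + 3.98*u^4 - 0.02*u^3 - 2.64*u^2 - 7.76*u - 1.87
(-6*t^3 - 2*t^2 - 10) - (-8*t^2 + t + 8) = -6*t^3 + 6*t^2 - t - 18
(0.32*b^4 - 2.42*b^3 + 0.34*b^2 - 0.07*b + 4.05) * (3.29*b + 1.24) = 1.0528*b^5 - 7.565*b^4 - 1.8822*b^3 + 0.1913*b^2 + 13.2377*b + 5.022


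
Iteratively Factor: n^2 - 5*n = (n - 5)*(n)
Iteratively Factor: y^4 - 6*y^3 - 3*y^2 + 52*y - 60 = (y + 3)*(y^3 - 9*y^2 + 24*y - 20) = (y - 2)*(y + 3)*(y^2 - 7*y + 10) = (y - 5)*(y - 2)*(y + 3)*(y - 2)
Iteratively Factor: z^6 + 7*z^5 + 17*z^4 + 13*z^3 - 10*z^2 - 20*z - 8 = (z + 1)*(z^5 + 6*z^4 + 11*z^3 + 2*z^2 - 12*z - 8) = (z + 1)*(z + 2)*(z^4 + 4*z^3 + 3*z^2 - 4*z - 4) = (z - 1)*(z + 1)*(z + 2)*(z^3 + 5*z^2 + 8*z + 4) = (z - 1)*(z + 1)*(z + 2)^2*(z^2 + 3*z + 2) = (z - 1)*(z + 1)*(z + 2)^3*(z + 1)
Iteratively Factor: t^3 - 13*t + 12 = (t + 4)*(t^2 - 4*t + 3) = (t - 3)*(t + 4)*(t - 1)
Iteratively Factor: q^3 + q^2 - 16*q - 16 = (q - 4)*(q^2 + 5*q + 4) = (q - 4)*(q + 1)*(q + 4)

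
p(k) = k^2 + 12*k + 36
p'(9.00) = 30.00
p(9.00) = 225.00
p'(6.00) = 24.00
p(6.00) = 144.00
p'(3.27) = 18.54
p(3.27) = 85.93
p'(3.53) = 19.06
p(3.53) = 90.82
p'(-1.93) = 8.14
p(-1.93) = 16.56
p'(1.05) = 14.10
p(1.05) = 49.70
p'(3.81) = 19.62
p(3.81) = 96.24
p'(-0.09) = 11.82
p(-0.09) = 34.93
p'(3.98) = 19.96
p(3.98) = 99.60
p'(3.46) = 18.92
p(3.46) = 89.49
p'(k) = 2*k + 12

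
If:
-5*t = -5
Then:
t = 1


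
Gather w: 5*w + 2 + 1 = 5*w + 3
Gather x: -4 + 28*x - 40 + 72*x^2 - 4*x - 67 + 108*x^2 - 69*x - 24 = 180*x^2 - 45*x - 135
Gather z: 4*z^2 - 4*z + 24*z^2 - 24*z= 28*z^2 - 28*z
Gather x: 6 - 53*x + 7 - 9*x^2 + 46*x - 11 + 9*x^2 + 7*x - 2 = 0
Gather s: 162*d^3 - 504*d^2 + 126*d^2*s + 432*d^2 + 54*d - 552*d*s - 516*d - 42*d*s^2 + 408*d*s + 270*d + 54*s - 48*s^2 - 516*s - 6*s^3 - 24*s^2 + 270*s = 162*d^3 - 72*d^2 - 192*d - 6*s^3 + s^2*(-42*d - 72) + s*(126*d^2 - 144*d - 192)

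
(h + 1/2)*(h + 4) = h^2 + 9*h/2 + 2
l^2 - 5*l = l*(l - 5)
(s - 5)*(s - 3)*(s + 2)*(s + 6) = s^4 - 37*s^2 + 24*s + 180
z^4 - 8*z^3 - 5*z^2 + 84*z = z*(z - 7)*(z - 4)*(z + 3)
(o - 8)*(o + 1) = o^2 - 7*o - 8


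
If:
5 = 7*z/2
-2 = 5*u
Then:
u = -2/5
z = 10/7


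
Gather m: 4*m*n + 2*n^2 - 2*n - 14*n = 4*m*n + 2*n^2 - 16*n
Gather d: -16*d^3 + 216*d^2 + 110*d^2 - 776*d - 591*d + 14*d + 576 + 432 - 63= -16*d^3 + 326*d^2 - 1353*d + 945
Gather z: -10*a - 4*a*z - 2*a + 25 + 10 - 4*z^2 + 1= -4*a*z - 12*a - 4*z^2 + 36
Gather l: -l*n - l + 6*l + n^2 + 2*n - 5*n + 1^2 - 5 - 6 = l*(5 - n) + n^2 - 3*n - 10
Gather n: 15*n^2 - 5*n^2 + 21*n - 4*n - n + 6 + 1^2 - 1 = 10*n^2 + 16*n + 6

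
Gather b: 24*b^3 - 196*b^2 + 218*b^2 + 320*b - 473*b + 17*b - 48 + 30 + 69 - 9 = 24*b^3 + 22*b^2 - 136*b + 42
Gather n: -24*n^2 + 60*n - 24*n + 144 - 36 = -24*n^2 + 36*n + 108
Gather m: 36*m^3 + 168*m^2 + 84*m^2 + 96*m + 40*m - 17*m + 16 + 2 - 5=36*m^3 + 252*m^2 + 119*m + 13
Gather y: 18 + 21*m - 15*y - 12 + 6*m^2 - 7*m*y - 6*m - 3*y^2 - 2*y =6*m^2 + 15*m - 3*y^2 + y*(-7*m - 17) + 6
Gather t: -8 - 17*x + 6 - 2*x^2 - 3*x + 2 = -2*x^2 - 20*x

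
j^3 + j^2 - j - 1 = (j - 1)*(j + 1)^2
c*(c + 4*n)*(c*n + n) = c^3*n + 4*c^2*n^2 + c^2*n + 4*c*n^2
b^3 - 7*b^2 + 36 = (b - 6)*(b - 3)*(b + 2)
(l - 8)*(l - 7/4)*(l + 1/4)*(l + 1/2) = l^4 - 9*l^3 + 109*l^2/16 + 297*l/32 + 7/4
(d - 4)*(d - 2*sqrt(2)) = d^2 - 4*d - 2*sqrt(2)*d + 8*sqrt(2)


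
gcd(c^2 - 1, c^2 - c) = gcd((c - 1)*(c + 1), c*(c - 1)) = c - 1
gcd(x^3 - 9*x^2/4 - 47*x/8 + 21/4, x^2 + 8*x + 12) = x + 2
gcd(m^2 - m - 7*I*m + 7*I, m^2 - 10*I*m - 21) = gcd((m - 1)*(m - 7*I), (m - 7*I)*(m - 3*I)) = m - 7*I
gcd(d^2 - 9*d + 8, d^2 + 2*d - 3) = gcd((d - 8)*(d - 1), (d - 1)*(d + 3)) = d - 1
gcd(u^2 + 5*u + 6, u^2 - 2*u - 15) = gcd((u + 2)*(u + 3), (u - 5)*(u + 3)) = u + 3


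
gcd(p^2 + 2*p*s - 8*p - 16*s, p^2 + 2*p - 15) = 1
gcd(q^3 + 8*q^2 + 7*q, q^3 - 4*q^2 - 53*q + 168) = q + 7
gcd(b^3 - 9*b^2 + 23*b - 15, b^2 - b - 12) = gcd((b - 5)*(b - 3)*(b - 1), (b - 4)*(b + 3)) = 1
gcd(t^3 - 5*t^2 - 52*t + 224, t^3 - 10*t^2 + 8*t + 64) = t^2 - 12*t + 32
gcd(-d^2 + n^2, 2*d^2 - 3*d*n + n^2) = d - n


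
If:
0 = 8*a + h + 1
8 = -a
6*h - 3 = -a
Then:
No Solution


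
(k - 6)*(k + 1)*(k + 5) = k^3 - 31*k - 30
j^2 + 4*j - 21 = (j - 3)*(j + 7)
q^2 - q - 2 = (q - 2)*(q + 1)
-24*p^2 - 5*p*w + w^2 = (-8*p + w)*(3*p + w)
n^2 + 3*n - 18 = (n - 3)*(n + 6)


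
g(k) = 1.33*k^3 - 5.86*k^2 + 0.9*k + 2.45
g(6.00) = 84.17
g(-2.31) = -47.29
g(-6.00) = -501.19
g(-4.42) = -230.86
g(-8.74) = -1340.99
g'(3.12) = 3.17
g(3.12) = -11.39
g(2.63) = -11.52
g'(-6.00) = 214.86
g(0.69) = 0.72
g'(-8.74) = 408.12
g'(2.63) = -2.33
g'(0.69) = -5.29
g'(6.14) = 79.36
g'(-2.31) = 49.26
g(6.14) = 94.92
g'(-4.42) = 130.65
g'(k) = 3.99*k^2 - 11.72*k + 0.9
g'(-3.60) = 94.80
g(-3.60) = -138.79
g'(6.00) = 74.22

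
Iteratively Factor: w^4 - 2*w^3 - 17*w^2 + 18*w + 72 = (w + 2)*(w^3 - 4*w^2 - 9*w + 36) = (w - 4)*(w + 2)*(w^2 - 9) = (w - 4)*(w - 3)*(w + 2)*(w + 3)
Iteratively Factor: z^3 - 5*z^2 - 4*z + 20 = (z - 2)*(z^2 - 3*z - 10) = (z - 2)*(z + 2)*(z - 5)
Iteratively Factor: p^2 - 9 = (p - 3)*(p + 3)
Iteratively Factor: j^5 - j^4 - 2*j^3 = (j)*(j^4 - j^3 - 2*j^2) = j^2*(j^3 - j^2 - 2*j) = j^2*(j + 1)*(j^2 - 2*j) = j^3*(j + 1)*(j - 2)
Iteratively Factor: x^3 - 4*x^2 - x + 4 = (x + 1)*(x^2 - 5*x + 4) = (x - 1)*(x + 1)*(x - 4)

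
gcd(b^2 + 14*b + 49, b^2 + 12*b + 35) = b + 7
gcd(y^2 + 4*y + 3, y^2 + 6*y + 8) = 1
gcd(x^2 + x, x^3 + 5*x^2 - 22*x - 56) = 1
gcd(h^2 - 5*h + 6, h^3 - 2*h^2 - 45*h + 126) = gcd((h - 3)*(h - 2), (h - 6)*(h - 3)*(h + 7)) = h - 3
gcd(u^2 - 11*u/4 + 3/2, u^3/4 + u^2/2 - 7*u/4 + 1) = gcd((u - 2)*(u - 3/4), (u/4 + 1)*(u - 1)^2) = 1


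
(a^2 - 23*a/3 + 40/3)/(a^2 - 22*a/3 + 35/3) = (3*a - 8)/(3*a - 7)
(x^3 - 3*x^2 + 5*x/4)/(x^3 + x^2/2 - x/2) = (x - 5/2)/(x + 1)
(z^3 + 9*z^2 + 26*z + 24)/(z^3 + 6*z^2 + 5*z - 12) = (z + 2)/(z - 1)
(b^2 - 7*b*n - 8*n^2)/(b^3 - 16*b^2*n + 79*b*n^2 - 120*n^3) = (b + n)/(b^2 - 8*b*n + 15*n^2)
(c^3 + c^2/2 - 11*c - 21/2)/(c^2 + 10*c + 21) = (2*c^2 - 5*c - 7)/(2*(c + 7))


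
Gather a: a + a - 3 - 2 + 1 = 2*a - 4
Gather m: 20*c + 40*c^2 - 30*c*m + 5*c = 40*c^2 - 30*c*m + 25*c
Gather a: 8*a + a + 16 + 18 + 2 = 9*a + 36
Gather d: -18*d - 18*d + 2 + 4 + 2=8 - 36*d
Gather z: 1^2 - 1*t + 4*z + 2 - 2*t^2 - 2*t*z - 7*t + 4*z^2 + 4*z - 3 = -2*t^2 - 8*t + 4*z^2 + z*(8 - 2*t)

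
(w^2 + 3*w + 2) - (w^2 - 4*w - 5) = 7*w + 7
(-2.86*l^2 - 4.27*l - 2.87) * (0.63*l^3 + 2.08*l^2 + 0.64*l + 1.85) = -1.8018*l^5 - 8.6389*l^4 - 12.5201*l^3 - 13.9934*l^2 - 9.7363*l - 5.3095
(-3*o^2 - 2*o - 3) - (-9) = -3*o^2 - 2*o + 6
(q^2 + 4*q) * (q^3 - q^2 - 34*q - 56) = q^5 + 3*q^4 - 38*q^3 - 192*q^2 - 224*q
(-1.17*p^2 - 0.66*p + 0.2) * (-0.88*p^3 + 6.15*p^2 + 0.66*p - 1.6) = 1.0296*p^5 - 6.6147*p^4 - 5.0072*p^3 + 2.6664*p^2 + 1.188*p - 0.32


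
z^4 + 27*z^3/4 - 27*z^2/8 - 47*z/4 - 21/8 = (z - 3/2)*(z + 1/4)*(z + 1)*(z + 7)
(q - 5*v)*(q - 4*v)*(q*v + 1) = q^3*v - 9*q^2*v^2 + q^2 + 20*q*v^3 - 9*q*v + 20*v^2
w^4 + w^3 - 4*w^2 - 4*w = w*(w - 2)*(w + 1)*(w + 2)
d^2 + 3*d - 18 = (d - 3)*(d + 6)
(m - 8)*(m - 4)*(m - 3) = m^3 - 15*m^2 + 68*m - 96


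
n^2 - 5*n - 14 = (n - 7)*(n + 2)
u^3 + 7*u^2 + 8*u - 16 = (u - 1)*(u + 4)^2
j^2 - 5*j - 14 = (j - 7)*(j + 2)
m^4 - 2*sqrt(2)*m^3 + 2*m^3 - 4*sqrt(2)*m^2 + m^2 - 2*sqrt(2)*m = m*(m + 1)^2*(m - 2*sqrt(2))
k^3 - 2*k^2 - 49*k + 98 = (k - 7)*(k - 2)*(k + 7)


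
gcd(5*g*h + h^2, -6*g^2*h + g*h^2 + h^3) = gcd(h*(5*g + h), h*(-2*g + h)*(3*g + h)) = h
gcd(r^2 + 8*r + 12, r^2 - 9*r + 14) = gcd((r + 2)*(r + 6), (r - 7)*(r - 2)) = 1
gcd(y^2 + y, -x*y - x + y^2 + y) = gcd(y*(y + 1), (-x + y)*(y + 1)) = y + 1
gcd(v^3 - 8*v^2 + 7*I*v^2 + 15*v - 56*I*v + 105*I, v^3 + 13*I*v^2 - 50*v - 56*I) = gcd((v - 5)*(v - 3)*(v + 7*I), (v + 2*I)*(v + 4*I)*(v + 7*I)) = v + 7*I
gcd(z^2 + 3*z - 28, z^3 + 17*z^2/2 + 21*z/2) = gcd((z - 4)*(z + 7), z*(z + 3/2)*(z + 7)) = z + 7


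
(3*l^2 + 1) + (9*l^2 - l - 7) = 12*l^2 - l - 6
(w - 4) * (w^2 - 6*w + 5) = w^3 - 10*w^2 + 29*w - 20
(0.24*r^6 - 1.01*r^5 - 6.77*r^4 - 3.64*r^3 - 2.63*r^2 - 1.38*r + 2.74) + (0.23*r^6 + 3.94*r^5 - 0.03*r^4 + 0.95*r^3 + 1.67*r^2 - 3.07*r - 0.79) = 0.47*r^6 + 2.93*r^5 - 6.8*r^4 - 2.69*r^3 - 0.96*r^2 - 4.45*r + 1.95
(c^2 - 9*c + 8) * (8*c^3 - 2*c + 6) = 8*c^5 - 72*c^4 + 62*c^3 + 24*c^2 - 70*c + 48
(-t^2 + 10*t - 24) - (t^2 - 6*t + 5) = -2*t^2 + 16*t - 29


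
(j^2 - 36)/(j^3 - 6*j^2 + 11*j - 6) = (j^2 - 36)/(j^3 - 6*j^2 + 11*j - 6)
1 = 1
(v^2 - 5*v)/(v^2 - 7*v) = (v - 5)/(v - 7)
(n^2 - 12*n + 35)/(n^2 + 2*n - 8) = (n^2 - 12*n + 35)/(n^2 + 2*n - 8)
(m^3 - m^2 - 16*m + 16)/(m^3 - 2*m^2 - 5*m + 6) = (m^2 - 16)/(m^2 - m - 6)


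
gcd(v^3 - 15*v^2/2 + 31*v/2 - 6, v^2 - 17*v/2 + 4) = v - 1/2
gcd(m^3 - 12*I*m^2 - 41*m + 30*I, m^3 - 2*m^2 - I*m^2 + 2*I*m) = m - I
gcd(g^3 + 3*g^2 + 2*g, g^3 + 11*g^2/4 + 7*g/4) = g^2 + g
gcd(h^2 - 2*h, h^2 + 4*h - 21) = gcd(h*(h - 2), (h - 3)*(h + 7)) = 1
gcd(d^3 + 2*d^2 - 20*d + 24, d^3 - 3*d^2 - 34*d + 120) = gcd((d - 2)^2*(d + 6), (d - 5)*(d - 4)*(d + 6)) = d + 6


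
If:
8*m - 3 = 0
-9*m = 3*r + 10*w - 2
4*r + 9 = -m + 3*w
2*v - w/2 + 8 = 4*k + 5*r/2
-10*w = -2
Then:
No Solution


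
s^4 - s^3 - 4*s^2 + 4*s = s*(s - 2)*(s - 1)*(s + 2)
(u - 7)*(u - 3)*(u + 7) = u^3 - 3*u^2 - 49*u + 147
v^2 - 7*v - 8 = (v - 8)*(v + 1)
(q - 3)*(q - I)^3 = q^4 - 3*q^3 - 3*I*q^3 - 3*q^2 + 9*I*q^2 + 9*q + I*q - 3*I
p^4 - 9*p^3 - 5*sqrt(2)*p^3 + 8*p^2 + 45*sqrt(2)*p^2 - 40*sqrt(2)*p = p*(p - 8)*(p - 1)*(p - 5*sqrt(2))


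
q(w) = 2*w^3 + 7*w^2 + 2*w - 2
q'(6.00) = 302.00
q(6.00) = 694.00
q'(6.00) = 302.00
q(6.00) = 694.00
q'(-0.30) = -1.66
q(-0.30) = -2.02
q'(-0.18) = -0.33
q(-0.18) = -2.14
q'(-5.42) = 102.38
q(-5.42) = -125.65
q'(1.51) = 36.82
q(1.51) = 23.87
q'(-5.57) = 110.17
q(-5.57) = -141.58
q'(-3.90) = 38.66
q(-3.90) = -21.97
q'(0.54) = 11.31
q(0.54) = 1.44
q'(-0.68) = -4.75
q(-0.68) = -0.75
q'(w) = 6*w^2 + 14*w + 2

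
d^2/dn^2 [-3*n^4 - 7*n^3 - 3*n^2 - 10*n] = -36*n^2 - 42*n - 6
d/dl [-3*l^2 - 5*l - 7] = -6*l - 5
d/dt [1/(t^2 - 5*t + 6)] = (5 - 2*t)/(t^2 - 5*t + 6)^2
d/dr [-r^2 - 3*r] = -2*r - 3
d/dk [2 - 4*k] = -4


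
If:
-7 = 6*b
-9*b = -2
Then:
No Solution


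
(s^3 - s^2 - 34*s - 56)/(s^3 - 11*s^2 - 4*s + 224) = (s + 2)/(s - 8)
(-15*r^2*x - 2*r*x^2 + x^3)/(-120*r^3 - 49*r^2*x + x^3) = x*(-5*r + x)/(-40*r^2 - 3*r*x + x^2)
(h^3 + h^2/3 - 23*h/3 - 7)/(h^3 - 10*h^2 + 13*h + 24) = (h + 7/3)/(h - 8)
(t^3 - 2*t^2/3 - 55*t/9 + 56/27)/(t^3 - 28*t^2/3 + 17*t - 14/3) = (t^2 - t/3 - 56/9)/(t^2 - 9*t + 14)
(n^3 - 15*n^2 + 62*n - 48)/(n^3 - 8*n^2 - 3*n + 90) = (n^2 - 9*n + 8)/(n^2 - 2*n - 15)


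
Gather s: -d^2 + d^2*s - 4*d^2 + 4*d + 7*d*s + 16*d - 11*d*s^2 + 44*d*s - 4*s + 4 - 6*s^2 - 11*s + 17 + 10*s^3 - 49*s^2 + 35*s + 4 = -5*d^2 + 20*d + 10*s^3 + s^2*(-11*d - 55) + s*(d^2 + 51*d + 20) + 25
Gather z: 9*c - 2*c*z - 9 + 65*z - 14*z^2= 9*c - 14*z^2 + z*(65 - 2*c) - 9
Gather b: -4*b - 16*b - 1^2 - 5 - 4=-20*b - 10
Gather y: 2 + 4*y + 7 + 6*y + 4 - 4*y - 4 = 6*y + 9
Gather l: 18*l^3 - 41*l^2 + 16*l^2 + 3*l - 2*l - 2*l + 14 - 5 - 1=18*l^3 - 25*l^2 - l + 8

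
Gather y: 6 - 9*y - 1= 5 - 9*y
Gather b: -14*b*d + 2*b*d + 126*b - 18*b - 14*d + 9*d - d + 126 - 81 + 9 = b*(108 - 12*d) - 6*d + 54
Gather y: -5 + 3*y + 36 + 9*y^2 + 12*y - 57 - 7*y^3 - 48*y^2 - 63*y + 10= -7*y^3 - 39*y^2 - 48*y - 16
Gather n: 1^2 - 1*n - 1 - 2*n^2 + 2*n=-2*n^2 + n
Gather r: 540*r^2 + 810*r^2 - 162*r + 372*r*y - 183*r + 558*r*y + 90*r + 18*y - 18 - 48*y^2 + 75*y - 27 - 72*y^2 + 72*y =1350*r^2 + r*(930*y - 255) - 120*y^2 + 165*y - 45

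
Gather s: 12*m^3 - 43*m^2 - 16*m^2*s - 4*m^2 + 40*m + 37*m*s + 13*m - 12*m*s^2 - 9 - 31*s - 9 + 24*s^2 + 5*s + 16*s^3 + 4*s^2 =12*m^3 - 47*m^2 + 53*m + 16*s^3 + s^2*(28 - 12*m) + s*(-16*m^2 + 37*m - 26) - 18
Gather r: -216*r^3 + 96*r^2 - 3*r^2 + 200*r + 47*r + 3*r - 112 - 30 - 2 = -216*r^3 + 93*r^2 + 250*r - 144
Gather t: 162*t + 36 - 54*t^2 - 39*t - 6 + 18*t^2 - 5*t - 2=-36*t^2 + 118*t + 28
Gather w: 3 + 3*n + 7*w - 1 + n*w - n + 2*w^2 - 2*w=2*n + 2*w^2 + w*(n + 5) + 2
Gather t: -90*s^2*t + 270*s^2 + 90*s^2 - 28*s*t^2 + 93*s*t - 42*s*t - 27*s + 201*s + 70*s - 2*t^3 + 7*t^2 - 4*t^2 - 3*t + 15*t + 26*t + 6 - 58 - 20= 360*s^2 + 244*s - 2*t^3 + t^2*(3 - 28*s) + t*(-90*s^2 + 51*s + 38) - 72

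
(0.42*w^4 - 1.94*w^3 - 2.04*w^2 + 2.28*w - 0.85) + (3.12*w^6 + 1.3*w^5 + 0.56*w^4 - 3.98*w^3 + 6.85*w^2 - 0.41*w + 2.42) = 3.12*w^6 + 1.3*w^5 + 0.98*w^4 - 5.92*w^3 + 4.81*w^2 + 1.87*w + 1.57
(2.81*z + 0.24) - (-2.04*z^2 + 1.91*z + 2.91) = 2.04*z^2 + 0.9*z - 2.67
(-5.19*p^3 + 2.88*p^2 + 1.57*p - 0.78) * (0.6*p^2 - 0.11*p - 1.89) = -3.114*p^5 + 2.2989*p^4 + 10.4343*p^3 - 6.0839*p^2 - 2.8815*p + 1.4742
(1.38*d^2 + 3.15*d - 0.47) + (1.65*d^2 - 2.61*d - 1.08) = 3.03*d^2 + 0.54*d - 1.55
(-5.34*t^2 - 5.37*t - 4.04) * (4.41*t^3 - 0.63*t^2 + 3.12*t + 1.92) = -23.5494*t^5 - 20.3175*t^4 - 31.0941*t^3 - 24.462*t^2 - 22.9152*t - 7.7568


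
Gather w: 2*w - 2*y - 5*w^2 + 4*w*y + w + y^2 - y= -5*w^2 + w*(4*y + 3) + y^2 - 3*y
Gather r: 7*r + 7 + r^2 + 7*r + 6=r^2 + 14*r + 13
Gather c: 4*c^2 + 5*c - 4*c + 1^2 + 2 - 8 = 4*c^2 + c - 5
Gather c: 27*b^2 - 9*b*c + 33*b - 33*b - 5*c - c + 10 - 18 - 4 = 27*b^2 + c*(-9*b - 6) - 12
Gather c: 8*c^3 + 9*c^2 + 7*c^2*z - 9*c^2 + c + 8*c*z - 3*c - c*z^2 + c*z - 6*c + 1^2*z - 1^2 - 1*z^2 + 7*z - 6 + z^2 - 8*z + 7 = 8*c^3 + 7*c^2*z + c*(-z^2 + 9*z - 8)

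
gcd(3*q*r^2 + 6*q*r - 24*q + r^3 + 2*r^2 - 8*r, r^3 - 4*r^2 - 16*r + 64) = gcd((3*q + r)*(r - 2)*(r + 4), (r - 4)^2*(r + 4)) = r + 4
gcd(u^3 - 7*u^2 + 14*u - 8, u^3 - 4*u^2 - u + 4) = u^2 - 5*u + 4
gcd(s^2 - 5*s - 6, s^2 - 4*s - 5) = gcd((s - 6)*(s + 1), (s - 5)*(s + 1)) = s + 1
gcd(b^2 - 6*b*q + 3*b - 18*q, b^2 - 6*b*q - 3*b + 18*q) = -b + 6*q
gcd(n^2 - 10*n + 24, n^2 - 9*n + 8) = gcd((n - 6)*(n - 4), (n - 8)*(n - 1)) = 1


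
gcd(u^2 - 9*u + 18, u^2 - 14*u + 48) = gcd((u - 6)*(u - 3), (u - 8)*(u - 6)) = u - 6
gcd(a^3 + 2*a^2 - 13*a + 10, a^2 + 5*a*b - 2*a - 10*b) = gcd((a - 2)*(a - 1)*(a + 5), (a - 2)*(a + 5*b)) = a - 2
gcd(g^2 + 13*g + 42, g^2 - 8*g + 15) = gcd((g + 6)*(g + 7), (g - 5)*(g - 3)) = 1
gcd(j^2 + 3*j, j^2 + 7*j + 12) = j + 3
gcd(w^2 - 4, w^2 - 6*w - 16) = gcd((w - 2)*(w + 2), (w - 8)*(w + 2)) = w + 2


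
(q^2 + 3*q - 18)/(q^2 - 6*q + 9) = (q + 6)/(q - 3)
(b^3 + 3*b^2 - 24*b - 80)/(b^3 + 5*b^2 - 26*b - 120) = (b + 4)/(b + 6)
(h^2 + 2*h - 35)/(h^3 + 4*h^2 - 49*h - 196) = (h - 5)/(h^2 - 3*h - 28)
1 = 1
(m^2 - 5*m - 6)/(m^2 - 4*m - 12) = (m + 1)/(m + 2)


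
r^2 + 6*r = r*(r + 6)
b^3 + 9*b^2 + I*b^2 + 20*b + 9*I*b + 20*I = (b + 4)*(b + 5)*(b + I)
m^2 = m^2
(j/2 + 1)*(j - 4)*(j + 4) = j^3/2 + j^2 - 8*j - 16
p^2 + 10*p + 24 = (p + 4)*(p + 6)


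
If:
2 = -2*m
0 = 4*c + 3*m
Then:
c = 3/4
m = -1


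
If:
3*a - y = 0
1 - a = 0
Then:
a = 1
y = 3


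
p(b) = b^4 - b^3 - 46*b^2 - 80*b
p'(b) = 4*b^3 - 3*b^2 - 92*b - 80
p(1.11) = -145.33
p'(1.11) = -180.35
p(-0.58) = 31.23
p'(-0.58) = -28.43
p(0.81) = -95.08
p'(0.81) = -154.36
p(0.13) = -11.18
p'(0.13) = -92.00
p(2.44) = -448.15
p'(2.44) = -264.23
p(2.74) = -528.76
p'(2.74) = -272.32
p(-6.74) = 819.38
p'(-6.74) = -820.93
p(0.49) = -50.30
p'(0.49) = -125.33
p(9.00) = 1386.00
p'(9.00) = 1765.00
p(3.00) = -600.00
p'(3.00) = -275.00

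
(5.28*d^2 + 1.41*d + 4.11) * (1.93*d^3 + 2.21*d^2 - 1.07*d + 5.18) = 10.1904*d^5 + 14.3901*d^4 + 5.3988*d^3 + 34.9248*d^2 + 2.9061*d + 21.2898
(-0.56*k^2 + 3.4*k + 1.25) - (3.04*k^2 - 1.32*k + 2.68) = -3.6*k^2 + 4.72*k - 1.43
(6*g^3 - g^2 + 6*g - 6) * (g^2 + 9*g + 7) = 6*g^5 + 53*g^4 + 39*g^3 + 41*g^2 - 12*g - 42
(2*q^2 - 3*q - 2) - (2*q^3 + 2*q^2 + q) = -2*q^3 - 4*q - 2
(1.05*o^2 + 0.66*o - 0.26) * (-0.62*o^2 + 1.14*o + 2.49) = -0.651*o^4 + 0.7878*o^3 + 3.5281*o^2 + 1.347*o - 0.6474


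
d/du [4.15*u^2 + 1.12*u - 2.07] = 8.3*u + 1.12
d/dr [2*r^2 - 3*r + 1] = 4*r - 3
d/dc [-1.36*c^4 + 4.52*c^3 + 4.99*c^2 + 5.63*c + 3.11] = -5.44*c^3 + 13.56*c^2 + 9.98*c + 5.63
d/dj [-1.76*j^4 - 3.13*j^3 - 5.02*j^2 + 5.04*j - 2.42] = -7.04*j^3 - 9.39*j^2 - 10.04*j + 5.04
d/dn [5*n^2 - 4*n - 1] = 10*n - 4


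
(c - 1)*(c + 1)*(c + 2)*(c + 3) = c^4 + 5*c^3 + 5*c^2 - 5*c - 6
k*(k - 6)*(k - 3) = k^3 - 9*k^2 + 18*k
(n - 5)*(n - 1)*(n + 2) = n^3 - 4*n^2 - 7*n + 10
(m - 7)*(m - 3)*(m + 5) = m^3 - 5*m^2 - 29*m + 105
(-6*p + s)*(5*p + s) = -30*p^2 - p*s + s^2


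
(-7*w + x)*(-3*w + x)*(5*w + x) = 105*w^3 - 29*w^2*x - 5*w*x^2 + x^3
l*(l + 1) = l^2 + l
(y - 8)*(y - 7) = y^2 - 15*y + 56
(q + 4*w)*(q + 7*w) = q^2 + 11*q*w + 28*w^2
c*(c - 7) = c^2 - 7*c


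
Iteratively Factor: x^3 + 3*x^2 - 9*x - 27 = (x + 3)*(x^2 - 9) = (x + 3)^2*(x - 3)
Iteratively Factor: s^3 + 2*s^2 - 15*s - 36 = (s + 3)*(s^2 - s - 12) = (s - 4)*(s + 3)*(s + 3)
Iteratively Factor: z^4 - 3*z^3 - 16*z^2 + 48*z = (z + 4)*(z^3 - 7*z^2 + 12*z) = (z - 3)*(z + 4)*(z^2 - 4*z) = z*(z - 3)*(z + 4)*(z - 4)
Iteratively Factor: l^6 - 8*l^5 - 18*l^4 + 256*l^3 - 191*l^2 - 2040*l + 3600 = (l + 4)*(l^5 - 12*l^4 + 30*l^3 + 136*l^2 - 735*l + 900) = (l - 5)*(l + 4)*(l^4 - 7*l^3 - 5*l^2 + 111*l - 180) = (l - 5)^2*(l + 4)*(l^3 - 2*l^2 - 15*l + 36) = (l - 5)^2*(l + 4)^2*(l^2 - 6*l + 9) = (l - 5)^2*(l - 3)*(l + 4)^2*(l - 3)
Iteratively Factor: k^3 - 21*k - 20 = (k + 1)*(k^2 - k - 20) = (k + 1)*(k + 4)*(k - 5)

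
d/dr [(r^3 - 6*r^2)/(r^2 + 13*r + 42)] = r*(r^3 + 26*r^2 + 48*r - 504)/(r^4 + 26*r^3 + 253*r^2 + 1092*r + 1764)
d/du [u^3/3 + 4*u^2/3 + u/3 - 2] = u^2 + 8*u/3 + 1/3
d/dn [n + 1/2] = 1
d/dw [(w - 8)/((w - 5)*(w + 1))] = (-w^2 + 16*w - 37)/(w^4 - 8*w^3 + 6*w^2 + 40*w + 25)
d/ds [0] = 0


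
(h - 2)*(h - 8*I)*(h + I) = h^3 - 2*h^2 - 7*I*h^2 + 8*h + 14*I*h - 16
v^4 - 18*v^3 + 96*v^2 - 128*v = v*(v - 8)^2*(v - 2)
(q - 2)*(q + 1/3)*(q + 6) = q^3 + 13*q^2/3 - 32*q/3 - 4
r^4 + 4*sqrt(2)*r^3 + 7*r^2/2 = r^2*(r + sqrt(2)/2)*(r + 7*sqrt(2)/2)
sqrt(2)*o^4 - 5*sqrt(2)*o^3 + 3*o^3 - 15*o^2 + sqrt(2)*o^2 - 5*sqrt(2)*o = o*(o - 5)*(o + sqrt(2))*(sqrt(2)*o + 1)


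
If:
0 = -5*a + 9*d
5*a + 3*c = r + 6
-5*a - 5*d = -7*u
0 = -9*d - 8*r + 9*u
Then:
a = 9*u/10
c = 2 - 21*u/16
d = u/2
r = 9*u/16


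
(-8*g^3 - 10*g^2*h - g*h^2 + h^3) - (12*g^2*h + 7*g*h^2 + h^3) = -8*g^3 - 22*g^2*h - 8*g*h^2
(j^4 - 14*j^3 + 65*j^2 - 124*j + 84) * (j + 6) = j^5 - 8*j^4 - 19*j^3 + 266*j^2 - 660*j + 504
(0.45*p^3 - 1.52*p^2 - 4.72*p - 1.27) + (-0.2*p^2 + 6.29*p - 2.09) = 0.45*p^3 - 1.72*p^2 + 1.57*p - 3.36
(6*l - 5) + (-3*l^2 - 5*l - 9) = -3*l^2 + l - 14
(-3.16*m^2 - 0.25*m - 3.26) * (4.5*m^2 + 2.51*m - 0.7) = -14.22*m^4 - 9.0566*m^3 - 13.0855*m^2 - 8.0076*m + 2.282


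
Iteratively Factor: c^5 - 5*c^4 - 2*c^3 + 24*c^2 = (c)*(c^4 - 5*c^3 - 2*c^2 + 24*c) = c*(c - 3)*(c^3 - 2*c^2 - 8*c) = c*(c - 4)*(c - 3)*(c^2 + 2*c) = c^2*(c - 4)*(c - 3)*(c + 2)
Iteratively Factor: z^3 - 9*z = (z)*(z^2 - 9) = z*(z - 3)*(z + 3)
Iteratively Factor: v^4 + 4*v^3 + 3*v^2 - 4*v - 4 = (v + 2)*(v^3 + 2*v^2 - v - 2) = (v + 2)^2*(v^2 - 1) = (v - 1)*(v + 2)^2*(v + 1)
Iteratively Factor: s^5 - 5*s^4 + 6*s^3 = (s - 2)*(s^4 - 3*s^3) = s*(s - 2)*(s^3 - 3*s^2) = s*(s - 3)*(s - 2)*(s^2) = s^2*(s - 3)*(s - 2)*(s)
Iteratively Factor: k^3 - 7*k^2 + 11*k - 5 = (k - 1)*(k^2 - 6*k + 5) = (k - 1)^2*(k - 5)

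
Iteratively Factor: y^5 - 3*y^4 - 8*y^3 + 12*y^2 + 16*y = (y)*(y^4 - 3*y^3 - 8*y^2 + 12*y + 16) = y*(y - 2)*(y^3 - y^2 - 10*y - 8) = y*(y - 2)*(y + 1)*(y^2 - 2*y - 8) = y*(y - 2)*(y + 1)*(y + 2)*(y - 4)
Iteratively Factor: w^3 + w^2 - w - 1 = (w - 1)*(w^2 + 2*w + 1) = (w - 1)*(w + 1)*(w + 1)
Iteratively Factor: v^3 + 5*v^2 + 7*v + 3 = (v + 1)*(v^2 + 4*v + 3) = (v + 1)^2*(v + 3)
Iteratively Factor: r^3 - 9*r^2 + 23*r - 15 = (r - 3)*(r^2 - 6*r + 5) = (r - 3)*(r - 1)*(r - 5)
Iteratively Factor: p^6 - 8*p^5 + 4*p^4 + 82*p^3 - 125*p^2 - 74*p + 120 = (p + 1)*(p^5 - 9*p^4 + 13*p^3 + 69*p^2 - 194*p + 120) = (p - 4)*(p + 1)*(p^4 - 5*p^3 - 7*p^2 + 41*p - 30) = (p - 4)*(p - 1)*(p + 1)*(p^3 - 4*p^2 - 11*p + 30) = (p - 5)*(p - 4)*(p - 1)*(p + 1)*(p^2 + p - 6) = (p - 5)*(p - 4)*(p - 1)*(p + 1)*(p + 3)*(p - 2)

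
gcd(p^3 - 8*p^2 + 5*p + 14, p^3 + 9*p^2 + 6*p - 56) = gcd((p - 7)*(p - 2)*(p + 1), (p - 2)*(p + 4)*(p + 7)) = p - 2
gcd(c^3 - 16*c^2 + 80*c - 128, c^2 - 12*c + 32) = c^2 - 12*c + 32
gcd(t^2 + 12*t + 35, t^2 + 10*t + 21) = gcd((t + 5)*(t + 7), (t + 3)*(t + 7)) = t + 7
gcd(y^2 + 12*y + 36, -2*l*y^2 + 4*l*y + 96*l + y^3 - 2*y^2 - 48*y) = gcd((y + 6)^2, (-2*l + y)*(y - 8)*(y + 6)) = y + 6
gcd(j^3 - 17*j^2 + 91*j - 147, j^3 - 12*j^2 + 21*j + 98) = j^2 - 14*j + 49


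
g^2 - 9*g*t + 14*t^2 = (g - 7*t)*(g - 2*t)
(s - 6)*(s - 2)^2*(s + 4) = s^4 - 6*s^3 - 12*s^2 + 88*s - 96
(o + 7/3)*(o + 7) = o^2 + 28*o/3 + 49/3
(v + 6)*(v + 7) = v^2 + 13*v + 42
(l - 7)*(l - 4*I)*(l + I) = l^3 - 7*l^2 - 3*I*l^2 + 4*l + 21*I*l - 28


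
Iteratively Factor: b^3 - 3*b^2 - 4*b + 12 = (b - 2)*(b^2 - b - 6) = (b - 2)*(b + 2)*(b - 3)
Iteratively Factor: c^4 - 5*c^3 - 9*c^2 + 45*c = (c - 5)*(c^3 - 9*c) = c*(c - 5)*(c^2 - 9) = c*(c - 5)*(c - 3)*(c + 3)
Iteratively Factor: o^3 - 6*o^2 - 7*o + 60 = (o - 4)*(o^2 - 2*o - 15) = (o - 4)*(o + 3)*(o - 5)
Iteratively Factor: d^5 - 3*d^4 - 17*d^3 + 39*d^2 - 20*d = (d - 1)*(d^4 - 2*d^3 - 19*d^2 + 20*d) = (d - 5)*(d - 1)*(d^3 + 3*d^2 - 4*d) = d*(d - 5)*(d - 1)*(d^2 + 3*d - 4) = d*(d - 5)*(d - 1)^2*(d + 4)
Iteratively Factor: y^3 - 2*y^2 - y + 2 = (y - 1)*(y^2 - y - 2) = (y - 1)*(y + 1)*(y - 2)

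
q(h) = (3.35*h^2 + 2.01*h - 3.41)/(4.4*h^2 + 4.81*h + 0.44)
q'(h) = (-8.8*h - 4.81)*(3.35*h^2 + 2.01*h - 3.41)/(4.4*h^2 + 4.81*h + 0.44)^2 + (6.7*h + 2.01)/(4.4*h^2 + 4.81*h + 0.44) = (7.2695*h^2 + 32.956*h + 17.2865)/(19.36*h^4 + 42.328*h^3 + 27.0081*h^2 + 4.2328*h + 0.1936)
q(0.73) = -0.03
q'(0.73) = 1.14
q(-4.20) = 0.82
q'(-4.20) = 0.00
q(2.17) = 0.53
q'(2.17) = 0.12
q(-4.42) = 0.82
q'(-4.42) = 0.00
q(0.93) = 0.16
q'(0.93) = 0.71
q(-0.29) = 6.35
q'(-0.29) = 24.38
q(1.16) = 0.29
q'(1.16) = 0.46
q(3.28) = 0.62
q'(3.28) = 0.05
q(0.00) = -7.75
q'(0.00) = 89.29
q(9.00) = 0.71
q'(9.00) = 0.01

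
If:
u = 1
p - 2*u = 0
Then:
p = 2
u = 1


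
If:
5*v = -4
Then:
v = -4/5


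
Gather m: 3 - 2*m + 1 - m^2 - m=-m^2 - 3*m + 4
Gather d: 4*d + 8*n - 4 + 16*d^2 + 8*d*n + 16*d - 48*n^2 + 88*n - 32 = 16*d^2 + d*(8*n + 20) - 48*n^2 + 96*n - 36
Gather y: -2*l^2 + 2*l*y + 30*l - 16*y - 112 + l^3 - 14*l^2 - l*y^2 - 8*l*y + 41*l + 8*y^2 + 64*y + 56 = l^3 - 16*l^2 + 71*l + y^2*(8 - l) + y*(48 - 6*l) - 56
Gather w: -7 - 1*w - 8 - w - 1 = -2*w - 16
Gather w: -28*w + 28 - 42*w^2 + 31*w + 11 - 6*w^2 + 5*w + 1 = -48*w^2 + 8*w + 40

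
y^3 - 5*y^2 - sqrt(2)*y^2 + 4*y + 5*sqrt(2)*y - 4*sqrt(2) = (y - 4)*(y - 1)*(y - sqrt(2))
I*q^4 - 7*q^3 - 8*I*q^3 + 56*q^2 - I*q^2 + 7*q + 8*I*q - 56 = (q - 8)*(q + 1)*(q + 7*I)*(I*q - I)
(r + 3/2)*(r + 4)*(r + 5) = r^3 + 21*r^2/2 + 67*r/2 + 30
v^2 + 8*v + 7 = (v + 1)*(v + 7)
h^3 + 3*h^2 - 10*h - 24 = (h - 3)*(h + 2)*(h + 4)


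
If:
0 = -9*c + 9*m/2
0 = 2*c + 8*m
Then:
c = 0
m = 0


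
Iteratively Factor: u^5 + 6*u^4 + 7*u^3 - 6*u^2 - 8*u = (u + 1)*(u^4 + 5*u^3 + 2*u^2 - 8*u) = (u + 1)*(u + 4)*(u^3 + u^2 - 2*u) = u*(u + 1)*(u + 4)*(u^2 + u - 2) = u*(u - 1)*(u + 1)*(u + 4)*(u + 2)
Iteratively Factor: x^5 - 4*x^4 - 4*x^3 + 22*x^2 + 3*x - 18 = (x + 1)*(x^4 - 5*x^3 + x^2 + 21*x - 18) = (x - 3)*(x + 1)*(x^3 - 2*x^2 - 5*x + 6) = (x - 3)^2*(x + 1)*(x^2 + x - 2) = (x - 3)^2*(x + 1)*(x + 2)*(x - 1)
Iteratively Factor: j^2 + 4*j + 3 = (j + 1)*(j + 3)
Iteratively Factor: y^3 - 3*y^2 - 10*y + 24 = (y + 3)*(y^2 - 6*y + 8) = (y - 4)*(y + 3)*(y - 2)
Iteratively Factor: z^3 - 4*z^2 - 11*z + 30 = (z - 5)*(z^2 + z - 6) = (z - 5)*(z - 2)*(z + 3)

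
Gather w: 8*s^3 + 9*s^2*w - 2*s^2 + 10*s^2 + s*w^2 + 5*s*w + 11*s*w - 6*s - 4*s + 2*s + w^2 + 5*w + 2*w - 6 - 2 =8*s^3 + 8*s^2 - 8*s + w^2*(s + 1) + w*(9*s^2 + 16*s + 7) - 8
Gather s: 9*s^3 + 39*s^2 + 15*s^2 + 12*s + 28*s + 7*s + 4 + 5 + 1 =9*s^3 + 54*s^2 + 47*s + 10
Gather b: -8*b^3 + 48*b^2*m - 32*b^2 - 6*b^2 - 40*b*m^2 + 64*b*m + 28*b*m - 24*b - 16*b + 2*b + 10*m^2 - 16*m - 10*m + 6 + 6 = -8*b^3 + b^2*(48*m - 38) + b*(-40*m^2 + 92*m - 38) + 10*m^2 - 26*m + 12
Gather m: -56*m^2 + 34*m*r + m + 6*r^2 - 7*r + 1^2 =-56*m^2 + m*(34*r + 1) + 6*r^2 - 7*r + 1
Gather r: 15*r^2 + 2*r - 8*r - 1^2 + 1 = 15*r^2 - 6*r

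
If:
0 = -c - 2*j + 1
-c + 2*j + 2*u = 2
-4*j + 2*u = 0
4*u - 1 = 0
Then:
No Solution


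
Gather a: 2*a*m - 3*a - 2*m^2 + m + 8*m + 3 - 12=a*(2*m - 3) - 2*m^2 + 9*m - 9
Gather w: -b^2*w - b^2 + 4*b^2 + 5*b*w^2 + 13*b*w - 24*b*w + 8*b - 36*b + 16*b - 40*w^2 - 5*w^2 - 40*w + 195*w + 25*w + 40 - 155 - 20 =3*b^2 - 12*b + w^2*(5*b - 45) + w*(-b^2 - 11*b + 180) - 135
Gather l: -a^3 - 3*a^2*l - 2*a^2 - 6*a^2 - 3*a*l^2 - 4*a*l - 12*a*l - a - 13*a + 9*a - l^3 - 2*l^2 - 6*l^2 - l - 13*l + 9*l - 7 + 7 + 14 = -a^3 - 8*a^2 - 5*a - l^3 + l^2*(-3*a - 8) + l*(-3*a^2 - 16*a - 5) + 14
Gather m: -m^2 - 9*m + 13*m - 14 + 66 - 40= -m^2 + 4*m + 12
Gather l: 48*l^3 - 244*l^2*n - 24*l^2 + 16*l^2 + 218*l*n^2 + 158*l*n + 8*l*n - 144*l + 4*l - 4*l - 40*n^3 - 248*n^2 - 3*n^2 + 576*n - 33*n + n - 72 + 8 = 48*l^3 + l^2*(-244*n - 8) + l*(218*n^2 + 166*n - 144) - 40*n^3 - 251*n^2 + 544*n - 64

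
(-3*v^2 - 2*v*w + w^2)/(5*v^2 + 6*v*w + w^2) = (-3*v + w)/(5*v + w)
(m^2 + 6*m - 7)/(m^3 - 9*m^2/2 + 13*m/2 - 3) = 2*(m + 7)/(2*m^2 - 7*m + 6)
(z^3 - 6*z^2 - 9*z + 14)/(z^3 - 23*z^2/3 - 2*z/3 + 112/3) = 3*(z - 1)/(3*z - 8)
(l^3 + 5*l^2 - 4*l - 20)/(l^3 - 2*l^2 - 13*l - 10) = (l^2 + 3*l - 10)/(l^2 - 4*l - 5)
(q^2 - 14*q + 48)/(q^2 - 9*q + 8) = (q - 6)/(q - 1)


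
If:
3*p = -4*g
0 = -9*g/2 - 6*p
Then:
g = 0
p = 0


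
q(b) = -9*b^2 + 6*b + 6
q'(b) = 6 - 18*b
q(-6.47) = -409.57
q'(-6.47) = 122.46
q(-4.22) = -179.60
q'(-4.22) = 81.96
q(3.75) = -98.06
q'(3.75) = -61.50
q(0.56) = 6.54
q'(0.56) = -4.08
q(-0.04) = 5.75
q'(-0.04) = 6.72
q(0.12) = 6.59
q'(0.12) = 3.84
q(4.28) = -133.19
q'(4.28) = -71.04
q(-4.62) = -213.82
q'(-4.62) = 89.16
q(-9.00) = -777.00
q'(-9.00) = 168.00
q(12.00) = -1218.00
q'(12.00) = -210.00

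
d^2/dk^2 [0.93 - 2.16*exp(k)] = -2.16*exp(k)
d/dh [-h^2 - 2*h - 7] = -2*h - 2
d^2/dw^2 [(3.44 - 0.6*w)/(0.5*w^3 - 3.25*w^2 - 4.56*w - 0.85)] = (-0.9*w^5 + 16.17*w^4 - 104.851*w^3 + 167.8908*w^2 + 324.6018*w + 128.705168)/(0.125*w^9 - 2.4375*w^8 + 12.42375*w^7 + 9.49437499999999*w^6 - 105.0171*w^5 - 218.043975*w^4 - 169.317066*w^3 - 60.068055*w^2 - 9.8838*w - 0.614125)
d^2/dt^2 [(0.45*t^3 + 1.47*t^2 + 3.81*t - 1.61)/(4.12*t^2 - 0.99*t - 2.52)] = (-1.4210854715202e-14*t^5 + 151.56285*t^3 - 65.663976*t^2 + 293.888952*t - 36.92745)/(69.934528*t^6 - 50.413968*t^5 - 116.212428*t^4 + 60.701157*t^3 + 71.081388*t^2 - 18.860688*t - 16.003008)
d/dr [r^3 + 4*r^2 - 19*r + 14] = 3*r^2 + 8*r - 19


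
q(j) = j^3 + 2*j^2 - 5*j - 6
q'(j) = 3*j^2 + 4*j - 5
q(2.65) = 13.40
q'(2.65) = 26.67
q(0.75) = -8.20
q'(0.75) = -0.31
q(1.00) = -8.00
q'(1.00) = 2.00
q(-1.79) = 3.62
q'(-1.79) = -2.55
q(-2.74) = 2.14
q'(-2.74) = 6.56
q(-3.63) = -9.33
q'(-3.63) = 20.01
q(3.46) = 42.06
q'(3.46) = 44.75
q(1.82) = -2.45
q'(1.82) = 12.22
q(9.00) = 840.00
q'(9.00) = 274.00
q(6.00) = 252.00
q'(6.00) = 127.00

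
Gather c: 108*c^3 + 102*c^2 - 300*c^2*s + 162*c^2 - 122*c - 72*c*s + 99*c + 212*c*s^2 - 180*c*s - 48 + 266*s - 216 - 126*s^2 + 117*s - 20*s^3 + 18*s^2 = 108*c^3 + c^2*(264 - 300*s) + c*(212*s^2 - 252*s - 23) - 20*s^3 - 108*s^2 + 383*s - 264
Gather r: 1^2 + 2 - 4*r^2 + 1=4 - 4*r^2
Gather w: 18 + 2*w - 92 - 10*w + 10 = -8*w - 64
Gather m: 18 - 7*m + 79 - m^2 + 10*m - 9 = -m^2 + 3*m + 88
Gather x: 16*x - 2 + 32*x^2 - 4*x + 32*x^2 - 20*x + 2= 64*x^2 - 8*x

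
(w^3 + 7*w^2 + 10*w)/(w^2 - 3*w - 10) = w*(w + 5)/(w - 5)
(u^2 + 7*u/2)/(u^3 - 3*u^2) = (u + 7/2)/(u*(u - 3))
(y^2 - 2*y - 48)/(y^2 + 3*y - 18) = (y - 8)/(y - 3)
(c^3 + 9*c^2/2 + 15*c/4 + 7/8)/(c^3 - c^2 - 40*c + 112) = (8*c^3 + 36*c^2 + 30*c + 7)/(8*(c^3 - c^2 - 40*c + 112))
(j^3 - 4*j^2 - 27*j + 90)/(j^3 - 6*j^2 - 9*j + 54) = (j + 5)/(j + 3)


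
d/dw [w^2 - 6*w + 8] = 2*w - 6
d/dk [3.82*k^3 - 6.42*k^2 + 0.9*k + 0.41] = 11.46*k^2 - 12.84*k + 0.9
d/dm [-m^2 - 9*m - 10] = -2*m - 9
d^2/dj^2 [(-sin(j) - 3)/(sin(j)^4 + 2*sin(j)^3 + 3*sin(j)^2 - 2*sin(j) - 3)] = (9*sin(j)^9 + 70*sin(j)^8 + 148*sin(j)^7 + 160*sin(j)^6 + 73*sin(j)^5 - 42*sin(j)^4 - 188*sin(j)^3 - 156*sin(j)^2 - 63*sin(j) - 66)/(sin(j)^4 + 2*sin(j)^3 + 3*sin(j)^2 - 2*sin(j) - 3)^3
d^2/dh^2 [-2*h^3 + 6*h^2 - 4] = 12 - 12*h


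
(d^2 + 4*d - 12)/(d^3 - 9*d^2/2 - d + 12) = 2*(d + 6)/(2*d^2 - 5*d - 12)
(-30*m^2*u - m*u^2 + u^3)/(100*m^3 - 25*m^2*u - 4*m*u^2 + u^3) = u*(-6*m + u)/(20*m^2 - 9*m*u + u^2)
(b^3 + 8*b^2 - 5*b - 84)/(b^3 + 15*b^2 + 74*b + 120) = (b^2 + 4*b - 21)/(b^2 + 11*b + 30)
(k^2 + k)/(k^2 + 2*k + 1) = k/(k + 1)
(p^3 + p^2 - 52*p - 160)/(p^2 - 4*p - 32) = p + 5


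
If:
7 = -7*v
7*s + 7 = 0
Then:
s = -1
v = -1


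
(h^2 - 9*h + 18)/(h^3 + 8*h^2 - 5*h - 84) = (h - 6)/(h^2 + 11*h + 28)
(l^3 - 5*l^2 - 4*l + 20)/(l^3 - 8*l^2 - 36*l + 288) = (l^3 - 5*l^2 - 4*l + 20)/(l^3 - 8*l^2 - 36*l + 288)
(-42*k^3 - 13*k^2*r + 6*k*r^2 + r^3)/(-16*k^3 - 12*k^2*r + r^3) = (-21*k^2 + 4*k*r + r^2)/(-8*k^2 - 2*k*r + r^2)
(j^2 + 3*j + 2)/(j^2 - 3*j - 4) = (j + 2)/(j - 4)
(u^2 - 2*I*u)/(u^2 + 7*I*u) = (u - 2*I)/(u + 7*I)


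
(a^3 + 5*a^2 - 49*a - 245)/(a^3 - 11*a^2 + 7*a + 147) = (a^2 + 12*a + 35)/(a^2 - 4*a - 21)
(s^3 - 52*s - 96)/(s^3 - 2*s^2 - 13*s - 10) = (s^2 - 2*s - 48)/(s^2 - 4*s - 5)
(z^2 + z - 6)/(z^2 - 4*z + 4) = (z + 3)/(z - 2)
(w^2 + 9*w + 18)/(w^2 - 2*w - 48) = (w + 3)/(w - 8)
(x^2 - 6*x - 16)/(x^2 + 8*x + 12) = (x - 8)/(x + 6)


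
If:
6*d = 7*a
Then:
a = 6*d/7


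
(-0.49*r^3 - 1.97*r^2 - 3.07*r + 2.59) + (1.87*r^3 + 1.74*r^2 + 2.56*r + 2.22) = 1.38*r^3 - 0.23*r^2 - 0.51*r + 4.81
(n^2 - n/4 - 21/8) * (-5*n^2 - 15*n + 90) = -5*n^4 - 55*n^3/4 + 855*n^2/8 + 135*n/8 - 945/4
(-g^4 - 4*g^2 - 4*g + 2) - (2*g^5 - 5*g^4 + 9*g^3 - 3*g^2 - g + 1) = -2*g^5 + 4*g^4 - 9*g^3 - g^2 - 3*g + 1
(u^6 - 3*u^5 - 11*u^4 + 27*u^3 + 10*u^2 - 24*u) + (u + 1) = u^6 - 3*u^5 - 11*u^4 + 27*u^3 + 10*u^2 - 23*u + 1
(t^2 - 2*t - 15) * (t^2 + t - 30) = t^4 - t^3 - 47*t^2 + 45*t + 450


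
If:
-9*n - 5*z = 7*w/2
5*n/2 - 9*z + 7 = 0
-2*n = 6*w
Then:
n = -35/83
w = 35/249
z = 329/498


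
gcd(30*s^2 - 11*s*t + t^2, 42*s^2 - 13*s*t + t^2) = 6*s - t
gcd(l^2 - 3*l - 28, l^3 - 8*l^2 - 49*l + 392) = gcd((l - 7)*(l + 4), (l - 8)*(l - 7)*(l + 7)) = l - 7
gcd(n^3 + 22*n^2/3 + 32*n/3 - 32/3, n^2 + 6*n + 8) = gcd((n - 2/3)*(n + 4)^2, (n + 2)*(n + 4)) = n + 4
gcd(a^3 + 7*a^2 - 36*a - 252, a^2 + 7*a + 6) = a + 6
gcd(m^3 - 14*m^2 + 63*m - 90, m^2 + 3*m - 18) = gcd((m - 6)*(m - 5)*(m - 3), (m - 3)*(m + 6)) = m - 3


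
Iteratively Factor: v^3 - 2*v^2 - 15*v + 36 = (v - 3)*(v^2 + v - 12) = (v - 3)*(v + 4)*(v - 3)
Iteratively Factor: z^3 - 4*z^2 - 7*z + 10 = (z - 1)*(z^2 - 3*z - 10) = (z - 5)*(z - 1)*(z + 2)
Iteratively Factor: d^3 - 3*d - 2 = (d + 1)*(d^2 - d - 2) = (d + 1)^2*(d - 2)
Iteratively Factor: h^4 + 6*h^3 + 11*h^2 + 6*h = (h + 2)*(h^3 + 4*h^2 + 3*h) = h*(h + 2)*(h^2 + 4*h + 3) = h*(h + 2)*(h + 3)*(h + 1)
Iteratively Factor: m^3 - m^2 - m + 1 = (m - 1)*(m^2 - 1) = (m - 1)^2*(m + 1)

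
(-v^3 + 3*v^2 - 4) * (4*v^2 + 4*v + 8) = -4*v^5 + 8*v^4 + 4*v^3 + 8*v^2 - 16*v - 32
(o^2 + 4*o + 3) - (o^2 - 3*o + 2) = 7*o + 1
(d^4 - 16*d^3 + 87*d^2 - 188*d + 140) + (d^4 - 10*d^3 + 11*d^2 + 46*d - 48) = 2*d^4 - 26*d^3 + 98*d^2 - 142*d + 92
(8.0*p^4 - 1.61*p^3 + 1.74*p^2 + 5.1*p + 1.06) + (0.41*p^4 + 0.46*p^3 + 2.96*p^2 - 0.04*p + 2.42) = 8.41*p^4 - 1.15*p^3 + 4.7*p^2 + 5.06*p + 3.48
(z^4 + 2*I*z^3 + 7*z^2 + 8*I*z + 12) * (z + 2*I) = z^5 + 4*I*z^4 + 3*z^3 + 22*I*z^2 - 4*z + 24*I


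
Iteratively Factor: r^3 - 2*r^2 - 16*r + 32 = (r + 4)*(r^2 - 6*r + 8) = (r - 2)*(r + 4)*(r - 4)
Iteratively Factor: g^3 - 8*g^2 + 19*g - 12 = (g - 1)*(g^2 - 7*g + 12) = (g - 3)*(g - 1)*(g - 4)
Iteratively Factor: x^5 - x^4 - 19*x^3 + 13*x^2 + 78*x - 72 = (x + 3)*(x^4 - 4*x^3 - 7*x^2 + 34*x - 24) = (x - 4)*(x + 3)*(x^3 - 7*x + 6) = (x - 4)*(x + 3)^2*(x^2 - 3*x + 2) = (x - 4)*(x - 2)*(x + 3)^2*(x - 1)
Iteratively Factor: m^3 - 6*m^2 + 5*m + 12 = (m - 4)*(m^2 - 2*m - 3) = (m - 4)*(m - 3)*(m + 1)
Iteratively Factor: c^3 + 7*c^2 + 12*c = (c + 4)*(c^2 + 3*c) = c*(c + 4)*(c + 3)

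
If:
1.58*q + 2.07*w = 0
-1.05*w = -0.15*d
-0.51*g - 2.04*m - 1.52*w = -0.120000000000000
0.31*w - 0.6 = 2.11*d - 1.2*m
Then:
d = 7.0*w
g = -51.1803921568627*w - 1.76470588235294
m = 12.05*w + 0.5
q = -1.31012658227848*w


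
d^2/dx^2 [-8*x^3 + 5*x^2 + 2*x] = 10 - 48*x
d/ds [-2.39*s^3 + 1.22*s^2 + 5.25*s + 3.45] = -7.17*s^2 + 2.44*s + 5.25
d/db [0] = 0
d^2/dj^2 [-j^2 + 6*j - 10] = -2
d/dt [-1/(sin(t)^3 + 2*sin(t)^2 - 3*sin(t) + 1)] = (4*sin(t) - 3*cos(t)^2)*cos(t)/(sin(t)^3 + 2*sin(t)^2 - 3*sin(t) + 1)^2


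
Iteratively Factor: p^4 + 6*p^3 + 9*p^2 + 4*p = (p + 1)*(p^3 + 5*p^2 + 4*p) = (p + 1)*(p + 4)*(p^2 + p) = p*(p + 1)*(p + 4)*(p + 1)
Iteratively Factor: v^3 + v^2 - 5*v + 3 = (v - 1)*(v^2 + 2*v - 3) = (v - 1)^2*(v + 3)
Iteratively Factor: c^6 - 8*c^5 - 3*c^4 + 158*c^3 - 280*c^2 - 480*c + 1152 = (c - 3)*(c^5 - 5*c^4 - 18*c^3 + 104*c^2 + 32*c - 384) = (c - 4)*(c - 3)*(c^4 - c^3 - 22*c^2 + 16*c + 96) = (c - 4)^2*(c - 3)*(c^3 + 3*c^2 - 10*c - 24) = (c - 4)^2*(c - 3)^2*(c^2 + 6*c + 8) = (c - 4)^2*(c - 3)^2*(c + 2)*(c + 4)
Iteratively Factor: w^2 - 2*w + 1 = (w - 1)*(w - 1)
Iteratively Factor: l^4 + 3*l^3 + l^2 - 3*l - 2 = (l + 2)*(l^3 + l^2 - l - 1) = (l + 1)*(l + 2)*(l^2 - 1) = (l - 1)*(l + 1)*(l + 2)*(l + 1)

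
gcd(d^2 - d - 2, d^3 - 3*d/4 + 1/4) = d + 1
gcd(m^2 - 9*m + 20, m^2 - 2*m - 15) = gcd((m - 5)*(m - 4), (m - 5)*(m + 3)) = m - 5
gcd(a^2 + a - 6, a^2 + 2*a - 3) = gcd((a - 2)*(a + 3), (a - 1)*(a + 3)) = a + 3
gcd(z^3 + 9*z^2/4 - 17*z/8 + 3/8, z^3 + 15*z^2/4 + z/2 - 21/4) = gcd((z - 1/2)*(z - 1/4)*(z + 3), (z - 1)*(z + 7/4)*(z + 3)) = z + 3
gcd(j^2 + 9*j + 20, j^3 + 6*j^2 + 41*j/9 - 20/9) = j + 5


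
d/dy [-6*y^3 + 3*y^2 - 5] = 6*y*(1 - 3*y)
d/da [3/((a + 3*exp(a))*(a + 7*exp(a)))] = -(3*(a + 3*exp(a))*(7*exp(a) + 1) + 3*(a + 7*exp(a))*(3*exp(a) + 1))/((a + 3*exp(a))^2*(a + 7*exp(a))^2)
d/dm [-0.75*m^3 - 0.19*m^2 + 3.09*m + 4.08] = -2.25*m^2 - 0.38*m + 3.09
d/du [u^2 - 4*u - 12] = 2*u - 4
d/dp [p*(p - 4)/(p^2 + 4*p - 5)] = 2*(4*p^2 - 5*p + 10)/(p^4 + 8*p^3 + 6*p^2 - 40*p + 25)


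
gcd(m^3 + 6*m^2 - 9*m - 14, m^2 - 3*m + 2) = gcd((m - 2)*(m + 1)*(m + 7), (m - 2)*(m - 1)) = m - 2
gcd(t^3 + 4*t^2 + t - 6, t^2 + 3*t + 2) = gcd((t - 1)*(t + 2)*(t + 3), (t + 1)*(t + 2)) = t + 2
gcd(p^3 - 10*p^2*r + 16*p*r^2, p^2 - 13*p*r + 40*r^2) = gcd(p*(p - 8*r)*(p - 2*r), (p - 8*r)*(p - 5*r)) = p - 8*r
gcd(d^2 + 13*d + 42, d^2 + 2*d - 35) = d + 7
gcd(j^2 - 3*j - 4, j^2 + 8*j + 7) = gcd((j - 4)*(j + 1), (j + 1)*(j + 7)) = j + 1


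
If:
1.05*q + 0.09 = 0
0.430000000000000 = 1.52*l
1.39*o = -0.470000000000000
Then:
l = 0.28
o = -0.34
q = -0.09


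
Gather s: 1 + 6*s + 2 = 6*s + 3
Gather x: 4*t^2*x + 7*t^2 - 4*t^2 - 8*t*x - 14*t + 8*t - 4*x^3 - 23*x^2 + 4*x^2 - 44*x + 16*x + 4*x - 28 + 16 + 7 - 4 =3*t^2 - 6*t - 4*x^3 - 19*x^2 + x*(4*t^2 - 8*t - 24) - 9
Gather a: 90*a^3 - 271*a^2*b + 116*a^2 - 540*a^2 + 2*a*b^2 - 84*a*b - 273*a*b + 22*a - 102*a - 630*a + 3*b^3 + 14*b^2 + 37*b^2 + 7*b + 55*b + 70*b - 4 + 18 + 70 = 90*a^3 + a^2*(-271*b - 424) + a*(2*b^2 - 357*b - 710) + 3*b^3 + 51*b^2 + 132*b + 84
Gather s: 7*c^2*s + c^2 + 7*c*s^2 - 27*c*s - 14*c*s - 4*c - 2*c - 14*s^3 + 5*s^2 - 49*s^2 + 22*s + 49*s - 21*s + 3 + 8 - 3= c^2 - 6*c - 14*s^3 + s^2*(7*c - 44) + s*(7*c^2 - 41*c + 50) + 8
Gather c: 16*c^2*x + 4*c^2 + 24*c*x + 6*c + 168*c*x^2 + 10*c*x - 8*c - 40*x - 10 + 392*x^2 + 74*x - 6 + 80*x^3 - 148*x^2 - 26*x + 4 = c^2*(16*x + 4) + c*(168*x^2 + 34*x - 2) + 80*x^3 + 244*x^2 + 8*x - 12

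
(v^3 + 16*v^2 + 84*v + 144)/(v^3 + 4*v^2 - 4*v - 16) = (v^2 + 12*v + 36)/(v^2 - 4)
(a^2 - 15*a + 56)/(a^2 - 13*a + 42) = (a - 8)/(a - 6)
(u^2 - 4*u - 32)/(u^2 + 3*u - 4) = (u - 8)/(u - 1)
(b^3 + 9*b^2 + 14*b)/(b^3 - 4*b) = (b + 7)/(b - 2)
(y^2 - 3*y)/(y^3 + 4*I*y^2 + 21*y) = (y - 3)/(y^2 + 4*I*y + 21)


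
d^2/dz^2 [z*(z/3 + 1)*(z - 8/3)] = 2*z + 2/9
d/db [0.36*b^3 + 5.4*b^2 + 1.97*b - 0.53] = 1.08*b^2 + 10.8*b + 1.97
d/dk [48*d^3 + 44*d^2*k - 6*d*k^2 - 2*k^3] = 44*d^2 - 12*d*k - 6*k^2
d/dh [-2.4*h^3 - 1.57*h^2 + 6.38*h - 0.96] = -7.2*h^2 - 3.14*h + 6.38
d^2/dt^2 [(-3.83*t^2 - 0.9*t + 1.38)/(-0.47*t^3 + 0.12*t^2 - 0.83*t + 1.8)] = (1.692094*t^6 + 1.19286*t^5 - 12.927162*t^4 + 46.694508*t^3 + 0.823860000000002*t^2 - 7.346592*t + 26.202396)/(0.103823*t^9 - 0.079524*t^8 + 0.570345*t^7 - 1.47546*t^6 + 1.616325*t^5 - 4.538844*t^4 + 6.215867*t^3 - 4.88646*t^2 + 8.0676*t - 5.832)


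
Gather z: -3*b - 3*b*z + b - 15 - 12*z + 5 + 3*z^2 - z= -2*b + 3*z^2 + z*(-3*b - 13) - 10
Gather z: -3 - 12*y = -12*y - 3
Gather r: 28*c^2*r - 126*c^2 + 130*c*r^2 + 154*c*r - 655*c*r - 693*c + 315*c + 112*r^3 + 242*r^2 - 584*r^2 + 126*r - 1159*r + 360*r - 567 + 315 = -126*c^2 - 378*c + 112*r^3 + r^2*(130*c - 342) + r*(28*c^2 - 501*c - 673) - 252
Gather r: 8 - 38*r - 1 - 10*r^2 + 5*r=-10*r^2 - 33*r + 7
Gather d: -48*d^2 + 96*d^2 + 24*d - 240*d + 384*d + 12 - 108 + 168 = 48*d^2 + 168*d + 72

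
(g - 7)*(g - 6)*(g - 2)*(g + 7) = g^4 - 8*g^3 - 37*g^2 + 392*g - 588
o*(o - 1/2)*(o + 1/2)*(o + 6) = o^4 + 6*o^3 - o^2/4 - 3*o/2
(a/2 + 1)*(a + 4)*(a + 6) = a^3/2 + 6*a^2 + 22*a + 24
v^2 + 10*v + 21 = (v + 3)*(v + 7)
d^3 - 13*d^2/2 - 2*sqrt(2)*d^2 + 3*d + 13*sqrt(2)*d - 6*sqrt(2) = (d - 6)*(d - 1/2)*(d - 2*sqrt(2))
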